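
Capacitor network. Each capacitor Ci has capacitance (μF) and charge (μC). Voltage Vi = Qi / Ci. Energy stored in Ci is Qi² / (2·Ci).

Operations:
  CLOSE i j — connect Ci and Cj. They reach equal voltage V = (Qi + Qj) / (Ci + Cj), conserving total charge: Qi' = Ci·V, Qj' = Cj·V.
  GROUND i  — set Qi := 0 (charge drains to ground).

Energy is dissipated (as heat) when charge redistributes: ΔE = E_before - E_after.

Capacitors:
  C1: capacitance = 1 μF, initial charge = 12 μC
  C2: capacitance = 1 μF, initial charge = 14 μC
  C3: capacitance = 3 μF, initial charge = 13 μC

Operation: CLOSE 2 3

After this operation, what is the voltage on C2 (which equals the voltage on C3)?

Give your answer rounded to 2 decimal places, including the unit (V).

Answer: 6.75 V

Derivation:
Initial: C1(1μF, Q=12μC, V=12.00V), C2(1μF, Q=14μC, V=14.00V), C3(3μF, Q=13μC, V=4.33V)
Op 1: CLOSE 2-3: Q_total=27.00, C_total=4.00, V=6.75; Q2=6.75, Q3=20.25; dissipated=35.042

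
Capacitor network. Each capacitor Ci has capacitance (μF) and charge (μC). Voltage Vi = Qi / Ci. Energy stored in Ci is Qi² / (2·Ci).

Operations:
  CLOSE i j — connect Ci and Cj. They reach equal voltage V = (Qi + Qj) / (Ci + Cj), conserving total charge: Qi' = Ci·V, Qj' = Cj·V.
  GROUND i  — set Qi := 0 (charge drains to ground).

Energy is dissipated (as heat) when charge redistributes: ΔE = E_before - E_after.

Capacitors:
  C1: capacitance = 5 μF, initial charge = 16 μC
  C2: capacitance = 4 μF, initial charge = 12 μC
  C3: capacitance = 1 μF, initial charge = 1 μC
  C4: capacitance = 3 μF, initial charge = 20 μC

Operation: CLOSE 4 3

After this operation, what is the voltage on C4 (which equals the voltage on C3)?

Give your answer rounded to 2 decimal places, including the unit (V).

Initial: C1(5μF, Q=16μC, V=3.20V), C2(4μF, Q=12μC, V=3.00V), C3(1μF, Q=1μC, V=1.00V), C4(3μF, Q=20μC, V=6.67V)
Op 1: CLOSE 4-3: Q_total=21.00, C_total=4.00, V=5.25; Q4=15.75, Q3=5.25; dissipated=12.042

Answer: 5.25 V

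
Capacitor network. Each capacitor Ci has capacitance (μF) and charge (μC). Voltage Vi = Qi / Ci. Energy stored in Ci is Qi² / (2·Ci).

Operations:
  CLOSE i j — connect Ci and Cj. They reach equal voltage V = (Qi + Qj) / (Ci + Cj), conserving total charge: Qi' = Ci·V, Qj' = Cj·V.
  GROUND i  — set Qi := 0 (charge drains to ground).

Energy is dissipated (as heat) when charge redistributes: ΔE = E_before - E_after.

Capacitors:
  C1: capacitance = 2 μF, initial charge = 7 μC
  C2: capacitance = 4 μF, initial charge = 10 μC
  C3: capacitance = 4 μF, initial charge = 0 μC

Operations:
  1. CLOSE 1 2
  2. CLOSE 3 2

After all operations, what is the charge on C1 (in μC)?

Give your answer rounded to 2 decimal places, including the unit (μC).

Answer: 5.67 μC

Derivation:
Initial: C1(2μF, Q=7μC, V=3.50V), C2(4μF, Q=10μC, V=2.50V), C3(4μF, Q=0μC, V=0.00V)
Op 1: CLOSE 1-2: Q_total=17.00, C_total=6.00, V=2.83; Q1=5.67, Q2=11.33; dissipated=0.667
Op 2: CLOSE 3-2: Q_total=11.33, C_total=8.00, V=1.42; Q3=5.67, Q2=5.67; dissipated=8.028
Final charges: Q1=5.67, Q2=5.67, Q3=5.67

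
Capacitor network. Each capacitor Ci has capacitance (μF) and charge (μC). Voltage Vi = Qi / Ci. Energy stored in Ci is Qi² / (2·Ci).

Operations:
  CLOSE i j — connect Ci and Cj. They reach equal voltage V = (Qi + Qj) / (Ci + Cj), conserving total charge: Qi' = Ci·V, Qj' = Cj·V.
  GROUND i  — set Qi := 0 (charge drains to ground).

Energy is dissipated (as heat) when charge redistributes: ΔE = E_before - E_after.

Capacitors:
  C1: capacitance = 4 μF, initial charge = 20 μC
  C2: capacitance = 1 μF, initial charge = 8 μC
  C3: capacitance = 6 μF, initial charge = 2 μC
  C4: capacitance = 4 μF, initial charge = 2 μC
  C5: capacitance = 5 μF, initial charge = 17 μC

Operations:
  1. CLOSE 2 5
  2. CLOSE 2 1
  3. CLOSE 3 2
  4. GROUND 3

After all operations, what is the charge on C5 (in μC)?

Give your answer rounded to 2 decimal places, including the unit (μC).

Answer: 20.83 μC

Derivation:
Initial: C1(4μF, Q=20μC, V=5.00V), C2(1μF, Q=8μC, V=8.00V), C3(6μF, Q=2μC, V=0.33V), C4(4μF, Q=2μC, V=0.50V), C5(5μF, Q=17μC, V=3.40V)
Op 1: CLOSE 2-5: Q_total=25.00, C_total=6.00, V=4.17; Q2=4.17, Q5=20.83; dissipated=8.817
Op 2: CLOSE 2-1: Q_total=24.17, C_total=5.00, V=4.83; Q2=4.83, Q1=19.33; dissipated=0.278
Op 3: CLOSE 3-2: Q_total=6.83, C_total=7.00, V=0.98; Q3=5.86, Q2=0.98; dissipated=8.679
Op 4: GROUND 3: Q3=0; energy lost=2.859
Final charges: Q1=19.33, Q2=0.98, Q3=0.00, Q4=2.00, Q5=20.83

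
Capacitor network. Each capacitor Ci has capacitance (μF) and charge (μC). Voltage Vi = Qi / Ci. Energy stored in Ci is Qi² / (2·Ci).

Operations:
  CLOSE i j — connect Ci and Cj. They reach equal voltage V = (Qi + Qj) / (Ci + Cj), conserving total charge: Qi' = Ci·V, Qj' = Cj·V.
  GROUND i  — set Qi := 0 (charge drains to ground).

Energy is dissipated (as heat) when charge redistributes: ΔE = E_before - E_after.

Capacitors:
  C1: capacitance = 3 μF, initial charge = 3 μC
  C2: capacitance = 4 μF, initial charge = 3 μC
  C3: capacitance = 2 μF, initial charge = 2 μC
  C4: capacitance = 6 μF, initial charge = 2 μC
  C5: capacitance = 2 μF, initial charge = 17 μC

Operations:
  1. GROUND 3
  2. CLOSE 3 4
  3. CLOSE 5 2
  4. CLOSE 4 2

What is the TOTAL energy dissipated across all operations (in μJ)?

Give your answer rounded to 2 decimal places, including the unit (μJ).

Initial: C1(3μF, Q=3μC, V=1.00V), C2(4μF, Q=3μC, V=0.75V), C3(2μF, Q=2μC, V=1.00V), C4(6μF, Q=2μC, V=0.33V), C5(2μF, Q=17μC, V=8.50V)
Op 1: GROUND 3: Q3=0; energy lost=1.000
Op 2: CLOSE 3-4: Q_total=2.00, C_total=8.00, V=0.25; Q3=0.50, Q4=1.50; dissipated=0.083
Op 3: CLOSE 5-2: Q_total=20.00, C_total=6.00, V=3.33; Q5=6.67, Q2=13.33; dissipated=40.042
Op 4: CLOSE 4-2: Q_total=14.83, C_total=10.00, V=1.48; Q4=8.90, Q2=5.93; dissipated=11.408
Total dissipated: 52.533 μJ

Answer: 52.53 μJ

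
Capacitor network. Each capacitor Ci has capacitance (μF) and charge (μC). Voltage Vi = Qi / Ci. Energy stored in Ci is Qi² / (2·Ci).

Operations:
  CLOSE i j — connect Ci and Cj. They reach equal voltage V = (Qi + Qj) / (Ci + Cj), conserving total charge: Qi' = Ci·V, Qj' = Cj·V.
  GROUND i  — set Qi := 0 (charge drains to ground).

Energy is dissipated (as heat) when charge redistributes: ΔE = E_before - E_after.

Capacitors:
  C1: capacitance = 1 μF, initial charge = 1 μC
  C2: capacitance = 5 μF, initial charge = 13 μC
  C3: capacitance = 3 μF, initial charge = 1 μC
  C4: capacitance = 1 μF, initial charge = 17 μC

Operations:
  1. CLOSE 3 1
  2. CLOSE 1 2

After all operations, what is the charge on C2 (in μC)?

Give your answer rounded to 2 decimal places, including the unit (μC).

Answer: 11.25 μC

Derivation:
Initial: C1(1μF, Q=1μC, V=1.00V), C2(5μF, Q=13μC, V=2.60V), C3(3μF, Q=1μC, V=0.33V), C4(1μF, Q=17μC, V=17.00V)
Op 1: CLOSE 3-1: Q_total=2.00, C_total=4.00, V=0.50; Q3=1.50, Q1=0.50; dissipated=0.167
Op 2: CLOSE 1-2: Q_total=13.50, C_total=6.00, V=2.25; Q1=2.25, Q2=11.25; dissipated=1.837
Final charges: Q1=2.25, Q2=11.25, Q3=1.50, Q4=17.00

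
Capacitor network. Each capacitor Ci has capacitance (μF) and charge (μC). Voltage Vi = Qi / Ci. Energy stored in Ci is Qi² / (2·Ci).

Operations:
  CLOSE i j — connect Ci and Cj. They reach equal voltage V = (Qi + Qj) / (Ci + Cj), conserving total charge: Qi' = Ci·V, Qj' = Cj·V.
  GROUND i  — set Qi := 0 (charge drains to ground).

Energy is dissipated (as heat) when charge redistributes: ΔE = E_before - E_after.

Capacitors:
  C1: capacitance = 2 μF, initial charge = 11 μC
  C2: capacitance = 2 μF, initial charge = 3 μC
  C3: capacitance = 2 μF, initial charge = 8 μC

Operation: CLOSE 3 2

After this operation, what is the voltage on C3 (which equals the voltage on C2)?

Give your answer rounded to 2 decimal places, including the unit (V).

Answer: 2.75 V

Derivation:
Initial: C1(2μF, Q=11μC, V=5.50V), C2(2μF, Q=3μC, V=1.50V), C3(2μF, Q=8μC, V=4.00V)
Op 1: CLOSE 3-2: Q_total=11.00, C_total=4.00, V=2.75; Q3=5.50, Q2=5.50; dissipated=3.125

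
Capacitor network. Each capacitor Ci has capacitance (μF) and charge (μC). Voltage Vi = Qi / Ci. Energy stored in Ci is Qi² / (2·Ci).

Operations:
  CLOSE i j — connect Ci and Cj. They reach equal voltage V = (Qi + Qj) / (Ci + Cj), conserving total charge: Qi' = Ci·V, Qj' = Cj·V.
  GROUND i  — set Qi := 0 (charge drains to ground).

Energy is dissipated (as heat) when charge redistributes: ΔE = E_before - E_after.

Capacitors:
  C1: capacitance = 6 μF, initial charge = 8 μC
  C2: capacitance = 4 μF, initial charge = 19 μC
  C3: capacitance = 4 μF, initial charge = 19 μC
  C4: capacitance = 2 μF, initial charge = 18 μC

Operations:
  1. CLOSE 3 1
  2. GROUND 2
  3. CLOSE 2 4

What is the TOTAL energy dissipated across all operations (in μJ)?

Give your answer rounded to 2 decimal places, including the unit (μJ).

Answer: 113.13 μJ

Derivation:
Initial: C1(6μF, Q=8μC, V=1.33V), C2(4μF, Q=19μC, V=4.75V), C3(4μF, Q=19μC, V=4.75V), C4(2μF, Q=18μC, V=9.00V)
Op 1: CLOSE 3-1: Q_total=27.00, C_total=10.00, V=2.70; Q3=10.80, Q1=16.20; dissipated=14.008
Op 2: GROUND 2: Q2=0; energy lost=45.125
Op 3: CLOSE 2-4: Q_total=18.00, C_total=6.00, V=3.00; Q2=12.00, Q4=6.00; dissipated=54.000
Total dissipated: 113.133 μJ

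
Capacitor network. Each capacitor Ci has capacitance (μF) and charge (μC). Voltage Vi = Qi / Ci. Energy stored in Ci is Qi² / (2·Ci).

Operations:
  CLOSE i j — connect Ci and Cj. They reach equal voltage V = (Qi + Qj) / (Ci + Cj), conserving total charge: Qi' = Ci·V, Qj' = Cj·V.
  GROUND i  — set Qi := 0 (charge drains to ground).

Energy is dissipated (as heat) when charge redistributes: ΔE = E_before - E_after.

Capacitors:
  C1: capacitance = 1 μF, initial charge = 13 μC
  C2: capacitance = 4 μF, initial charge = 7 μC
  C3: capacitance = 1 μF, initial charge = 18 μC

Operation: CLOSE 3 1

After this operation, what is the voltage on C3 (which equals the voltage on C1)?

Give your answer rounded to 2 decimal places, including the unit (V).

Initial: C1(1μF, Q=13μC, V=13.00V), C2(4μF, Q=7μC, V=1.75V), C3(1μF, Q=18μC, V=18.00V)
Op 1: CLOSE 3-1: Q_total=31.00, C_total=2.00, V=15.50; Q3=15.50, Q1=15.50; dissipated=6.250

Answer: 15.50 V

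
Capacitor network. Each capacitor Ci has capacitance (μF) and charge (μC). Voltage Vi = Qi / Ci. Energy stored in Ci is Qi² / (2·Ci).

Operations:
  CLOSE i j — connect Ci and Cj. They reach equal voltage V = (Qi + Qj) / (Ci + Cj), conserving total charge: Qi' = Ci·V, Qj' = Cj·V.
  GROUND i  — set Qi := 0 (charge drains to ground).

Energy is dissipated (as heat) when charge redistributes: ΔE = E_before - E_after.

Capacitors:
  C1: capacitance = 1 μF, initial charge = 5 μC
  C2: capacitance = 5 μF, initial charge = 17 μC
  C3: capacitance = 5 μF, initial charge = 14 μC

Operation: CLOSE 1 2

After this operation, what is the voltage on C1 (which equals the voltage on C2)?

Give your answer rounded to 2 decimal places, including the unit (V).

Initial: C1(1μF, Q=5μC, V=5.00V), C2(5μF, Q=17μC, V=3.40V), C3(5μF, Q=14μC, V=2.80V)
Op 1: CLOSE 1-2: Q_total=22.00, C_total=6.00, V=3.67; Q1=3.67, Q2=18.33; dissipated=1.067

Answer: 3.67 V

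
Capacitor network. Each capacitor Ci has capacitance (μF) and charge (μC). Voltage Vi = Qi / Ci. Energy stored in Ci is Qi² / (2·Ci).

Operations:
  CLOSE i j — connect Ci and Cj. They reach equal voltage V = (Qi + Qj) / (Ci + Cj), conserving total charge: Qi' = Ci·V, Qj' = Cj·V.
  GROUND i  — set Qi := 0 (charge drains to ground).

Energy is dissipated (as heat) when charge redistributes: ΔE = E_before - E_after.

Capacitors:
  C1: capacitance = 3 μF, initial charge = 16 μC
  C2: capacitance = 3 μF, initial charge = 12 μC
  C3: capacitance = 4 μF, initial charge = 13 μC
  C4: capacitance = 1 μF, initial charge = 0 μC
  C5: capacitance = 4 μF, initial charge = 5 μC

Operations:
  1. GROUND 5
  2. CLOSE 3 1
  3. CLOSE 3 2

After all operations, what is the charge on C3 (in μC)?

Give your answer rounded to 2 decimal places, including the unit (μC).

Answer: 16.33 μC

Derivation:
Initial: C1(3μF, Q=16μC, V=5.33V), C2(3μF, Q=12μC, V=4.00V), C3(4μF, Q=13μC, V=3.25V), C4(1μF, Q=0μC, V=0.00V), C5(4μF, Q=5μC, V=1.25V)
Op 1: GROUND 5: Q5=0; energy lost=3.125
Op 2: CLOSE 3-1: Q_total=29.00, C_total=7.00, V=4.14; Q3=16.57, Q1=12.43; dissipated=3.720
Op 3: CLOSE 3-2: Q_total=28.57, C_total=7.00, V=4.08; Q3=16.33, Q2=12.24; dissipated=0.017
Final charges: Q1=12.43, Q2=12.24, Q3=16.33, Q4=0.00, Q5=0.00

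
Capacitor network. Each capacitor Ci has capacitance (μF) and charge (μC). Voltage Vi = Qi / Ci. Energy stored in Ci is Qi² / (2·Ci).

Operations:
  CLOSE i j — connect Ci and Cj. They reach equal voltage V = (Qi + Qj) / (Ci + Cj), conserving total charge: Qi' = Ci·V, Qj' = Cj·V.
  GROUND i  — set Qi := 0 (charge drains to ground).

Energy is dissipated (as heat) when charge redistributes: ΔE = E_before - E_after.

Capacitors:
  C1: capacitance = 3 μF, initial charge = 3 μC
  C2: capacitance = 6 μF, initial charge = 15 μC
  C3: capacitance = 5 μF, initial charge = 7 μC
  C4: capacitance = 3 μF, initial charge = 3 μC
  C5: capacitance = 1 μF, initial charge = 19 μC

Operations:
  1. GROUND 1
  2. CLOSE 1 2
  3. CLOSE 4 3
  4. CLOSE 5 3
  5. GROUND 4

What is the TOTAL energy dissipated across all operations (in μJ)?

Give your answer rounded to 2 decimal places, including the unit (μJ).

Initial: C1(3μF, Q=3μC, V=1.00V), C2(6μF, Q=15μC, V=2.50V), C3(5μF, Q=7μC, V=1.40V), C4(3μF, Q=3μC, V=1.00V), C5(1μF, Q=19μC, V=19.00V)
Op 1: GROUND 1: Q1=0; energy lost=1.500
Op 2: CLOSE 1-2: Q_total=15.00, C_total=9.00, V=1.67; Q1=5.00, Q2=10.00; dissipated=6.250
Op 3: CLOSE 4-3: Q_total=10.00, C_total=8.00, V=1.25; Q4=3.75, Q3=6.25; dissipated=0.150
Op 4: CLOSE 5-3: Q_total=25.25, C_total=6.00, V=4.21; Q5=4.21, Q3=21.04; dissipated=131.276
Op 5: GROUND 4: Q4=0; energy lost=2.344
Total dissipated: 141.520 μJ

Answer: 141.52 μJ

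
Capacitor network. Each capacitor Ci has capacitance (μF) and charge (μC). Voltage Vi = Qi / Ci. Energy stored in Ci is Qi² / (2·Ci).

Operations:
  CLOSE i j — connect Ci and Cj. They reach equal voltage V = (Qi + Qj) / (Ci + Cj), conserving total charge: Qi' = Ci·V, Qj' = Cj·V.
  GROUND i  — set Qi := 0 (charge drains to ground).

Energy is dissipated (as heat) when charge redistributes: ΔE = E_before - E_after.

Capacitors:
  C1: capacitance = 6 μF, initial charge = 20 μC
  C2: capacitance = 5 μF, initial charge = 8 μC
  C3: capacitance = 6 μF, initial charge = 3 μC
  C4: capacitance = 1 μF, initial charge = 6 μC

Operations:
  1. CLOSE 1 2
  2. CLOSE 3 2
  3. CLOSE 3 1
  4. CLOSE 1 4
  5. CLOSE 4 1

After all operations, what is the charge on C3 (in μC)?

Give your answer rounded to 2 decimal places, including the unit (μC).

Initial: C1(6μF, Q=20μC, V=3.33V), C2(5μF, Q=8μC, V=1.60V), C3(6μF, Q=3μC, V=0.50V), C4(1μF, Q=6μC, V=6.00V)
Op 1: CLOSE 1-2: Q_total=28.00, C_total=11.00, V=2.55; Q1=15.27, Q2=12.73; dissipated=4.097
Op 2: CLOSE 3-2: Q_total=15.73, C_total=11.00, V=1.43; Q3=8.58, Q2=7.15; dissipated=5.705
Op 3: CLOSE 3-1: Q_total=23.85, C_total=12.00, V=1.99; Q3=11.93, Q1=11.93; dissipated=1.867
Op 4: CLOSE 1-4: Q_total=17.93, C_total=7.00, V=2.56; Q1=15.36, Q4=2.56; dissipated=6.900
Op 5: CLOSE 4-1: Q_total=17.93, C_total=7.00, V=2.56; Q4=2.56, Q1=15.36; dissipated=0.000
Final charges: Q1=15.36, Q2=7.15, Q3=11.93, Q4=2.56

Answer: 11.93 μC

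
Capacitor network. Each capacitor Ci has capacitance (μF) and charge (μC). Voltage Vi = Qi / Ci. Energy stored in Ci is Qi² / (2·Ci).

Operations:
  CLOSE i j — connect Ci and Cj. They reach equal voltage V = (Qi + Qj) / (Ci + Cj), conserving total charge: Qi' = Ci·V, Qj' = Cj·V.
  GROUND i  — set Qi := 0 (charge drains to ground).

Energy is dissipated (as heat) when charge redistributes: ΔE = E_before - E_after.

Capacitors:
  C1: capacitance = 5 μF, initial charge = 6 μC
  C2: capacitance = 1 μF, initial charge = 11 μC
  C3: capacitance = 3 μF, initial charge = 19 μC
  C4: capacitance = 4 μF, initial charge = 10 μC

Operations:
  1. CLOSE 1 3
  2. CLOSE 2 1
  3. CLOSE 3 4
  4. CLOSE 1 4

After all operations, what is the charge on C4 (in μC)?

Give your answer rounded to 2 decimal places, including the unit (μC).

Answer: 14.78 μC

Derivation:
Initial: C1(5μF, Q=6μC, V=1.20V), C2(1μF, Q=11μC, V=11.00V), C3(3μF, Q=19μC, V=6.33V), C4(4μF, Q=10μC, V=2.50V)
Op 1: CLOSE 1-3: Q_total=25.00, C_total=8.00, V=3.12; Q1=15.62, Q3=9.38; dissipated=24.704
Op 2: CLOSE 2-1: Q_total=26.62, C_total=6.00, V=4.44; Q2=4.44, Q1=22.19; dissipated=25.840
Op 3: CLOSE 3-4: Q_total=19.38, C_total=7.00, V=2.77; Q3=8.30, Q4=11.07; dissipated=0.335
Op 4: CLOSE 1-4: Q_total=33.26, C_total=9.00, V=3.70; Q1=18.48, Q4=14.78; dissipated=3.097
Final charges: Q1=18.48, Q2=4.44, Q3=8.30, Q4=14.78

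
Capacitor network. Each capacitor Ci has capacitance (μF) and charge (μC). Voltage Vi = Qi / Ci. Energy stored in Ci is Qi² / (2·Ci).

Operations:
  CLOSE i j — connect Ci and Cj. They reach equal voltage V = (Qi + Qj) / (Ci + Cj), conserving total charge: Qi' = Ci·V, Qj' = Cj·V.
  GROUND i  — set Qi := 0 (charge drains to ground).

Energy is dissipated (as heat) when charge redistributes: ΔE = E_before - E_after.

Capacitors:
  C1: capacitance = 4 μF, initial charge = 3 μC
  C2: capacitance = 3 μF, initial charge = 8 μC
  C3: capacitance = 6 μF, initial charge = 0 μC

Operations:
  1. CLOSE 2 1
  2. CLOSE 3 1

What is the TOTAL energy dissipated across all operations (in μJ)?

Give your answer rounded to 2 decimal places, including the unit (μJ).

Initial: C1(4μF, Q=3μC, V=0.75V), C2(3μF, Q=8μC, V=2.67V), C3(6μF, Q=0μC, V=0.00V)
Op 1: CLOSE 2-1: Q_total=11.00, C_total=7.00, V=1.57; Q2=4.71, Q1=6.29; dissipated=3.149
Op 2: CLOSE 3-1: Q_total=6.29, C_total=10.00, V=0.63; Q3=3.77, Q1=2.51; dissipated=2.963
Total dissipated: 6.112 μJ

Answer: 6.11 μJ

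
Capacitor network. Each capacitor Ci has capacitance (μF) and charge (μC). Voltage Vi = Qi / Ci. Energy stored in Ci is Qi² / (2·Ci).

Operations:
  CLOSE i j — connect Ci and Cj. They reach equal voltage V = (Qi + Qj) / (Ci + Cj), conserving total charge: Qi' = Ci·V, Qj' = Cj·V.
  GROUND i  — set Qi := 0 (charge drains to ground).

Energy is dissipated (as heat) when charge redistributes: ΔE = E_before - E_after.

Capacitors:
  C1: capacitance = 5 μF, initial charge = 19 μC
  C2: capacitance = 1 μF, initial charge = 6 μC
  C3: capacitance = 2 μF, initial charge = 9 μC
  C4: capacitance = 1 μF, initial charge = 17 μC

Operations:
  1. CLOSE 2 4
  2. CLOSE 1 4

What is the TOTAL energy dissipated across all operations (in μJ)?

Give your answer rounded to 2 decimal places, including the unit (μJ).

Initial: C1(5μF, Q=19μC, V=3.80V), C2(1μF, Q=6μC, V=6.00V), C3(2μF, Q=9μC, V=4.50V), C4(1μF, Q=17μC, V=17.00V)
Op 1: CLOSE 2-4: Q_total=23.00, C_total=2.00, V=11.50; Q2=11.50, Q4=11.50; dissipated=30.250
Op 2: CLOSE 1-4: Q_total=30.50, C_total=6.00, V=5.08; Q1=25.42, Q4=5.08; dissipated=24.704
Total dissipated: 54.954 μJ

Answer: 54.95 μJ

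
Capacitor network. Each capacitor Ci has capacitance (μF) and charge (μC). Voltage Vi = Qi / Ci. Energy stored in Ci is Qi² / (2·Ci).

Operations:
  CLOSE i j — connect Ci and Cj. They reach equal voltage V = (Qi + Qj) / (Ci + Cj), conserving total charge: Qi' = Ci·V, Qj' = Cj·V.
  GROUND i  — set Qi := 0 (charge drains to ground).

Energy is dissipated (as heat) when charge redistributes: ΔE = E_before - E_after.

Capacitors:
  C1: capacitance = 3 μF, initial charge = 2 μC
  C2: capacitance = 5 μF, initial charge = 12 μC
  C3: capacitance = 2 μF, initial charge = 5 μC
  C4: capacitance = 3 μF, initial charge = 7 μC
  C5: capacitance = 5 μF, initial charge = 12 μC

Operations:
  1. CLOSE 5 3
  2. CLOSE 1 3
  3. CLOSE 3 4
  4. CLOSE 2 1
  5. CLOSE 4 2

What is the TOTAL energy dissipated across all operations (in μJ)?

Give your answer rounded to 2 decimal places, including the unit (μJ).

Answer: 3.42 μJ

Derivation:
Initial: C1(3μF, Q=2μC, V=0.67V), C2(5μF, Q=12μC, V=2.40V), C3(2μF, Q=5μC, V=2.50V), C4(3μF, Q=7μC, V=2.33V), C5(5μF, Q=12μC, V=2.40V)
Op 1: CLOSE 5-3: Q_total=17.00, C_total=7.00, V=2.43; Q5=12.14, Q3=4.86; dissipated=0.007
Op 2: CLOSE 1-3: Q_total=6.86, C_total=5.00, V=1.37; Q1=4.11, Q3=2.74; dissipated=1.863
Op 3: CLOSE 3-4: Q_total=9.74, C_total=5.00, V=1.95; Q3=3.90, Q4=5.85; dissipated=0.555
Op 4: CLOSE 2-1: Q_total=16.11, C_total=8.00, V=2.01; Q2=10.07, Q1=6.04; dissipated=0.992
Op 5: CLOSE 4-2: Q_total=15.92, C_total=8.00, V=1.99; Q4=5.97, Q2=9.95; dissipated=0.004
Total dissipated: 3.421 μJ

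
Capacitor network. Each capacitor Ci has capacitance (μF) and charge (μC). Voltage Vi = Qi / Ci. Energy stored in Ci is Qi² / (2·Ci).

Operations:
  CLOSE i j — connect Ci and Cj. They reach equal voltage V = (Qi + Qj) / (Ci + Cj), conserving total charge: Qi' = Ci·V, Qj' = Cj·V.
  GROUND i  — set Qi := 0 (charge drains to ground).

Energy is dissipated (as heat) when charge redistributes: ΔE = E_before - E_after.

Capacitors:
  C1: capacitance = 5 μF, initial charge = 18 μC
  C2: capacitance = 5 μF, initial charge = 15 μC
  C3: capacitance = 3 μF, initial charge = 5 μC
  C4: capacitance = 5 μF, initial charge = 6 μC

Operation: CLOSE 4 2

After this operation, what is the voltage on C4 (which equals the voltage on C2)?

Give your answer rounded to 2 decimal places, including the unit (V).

Answer: 2.10 V

Derivation:
Initial: C1(5μF, Q=18μC, V=3.60V), C2(5μF, Q=15μC, V=3.00V), C3(3μF, Q=5μC, V=1.67V), C4(5μF, Q=6μC, V=1.20V)
Op 1: CLOSE 4-2: Q_total=21.00, C_total=10.00, V=2.10; Q4=10.50, Q2=10.50; dissipated=4.050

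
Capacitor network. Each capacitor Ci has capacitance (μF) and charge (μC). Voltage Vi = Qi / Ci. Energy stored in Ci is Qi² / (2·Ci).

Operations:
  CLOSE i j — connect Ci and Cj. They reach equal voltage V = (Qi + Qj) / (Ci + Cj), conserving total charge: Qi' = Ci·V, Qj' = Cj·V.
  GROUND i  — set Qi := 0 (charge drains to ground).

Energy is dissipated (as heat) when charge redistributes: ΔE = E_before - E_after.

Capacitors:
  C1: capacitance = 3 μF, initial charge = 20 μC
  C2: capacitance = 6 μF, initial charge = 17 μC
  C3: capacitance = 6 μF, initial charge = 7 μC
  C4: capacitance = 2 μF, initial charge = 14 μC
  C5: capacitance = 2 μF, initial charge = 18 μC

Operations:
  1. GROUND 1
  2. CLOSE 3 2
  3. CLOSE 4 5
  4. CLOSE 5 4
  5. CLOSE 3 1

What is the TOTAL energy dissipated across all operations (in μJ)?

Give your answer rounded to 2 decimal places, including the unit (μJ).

Answer: 76.83 μJ

Derivation:
Initial: C1(3μF, Q=20μC, V=6.67V), C2(6μF, Q=17μC, V=2.83V), C3(6μF, Q=7μC, V=1.17V), C4(2μF, Q=14μC, V=7.00V), C5(2μF, Q=18μC, V=9.00V)
Op 1: GROUND 1: Q1=0; energy lost=66.667
Op 2: CLOSE 3-2: Q_total=24.00, C_total=12.00, V=2.00; Q3=12.00, Q2=12.00; dissipated=4.167
Op 3: CLOSE 4-5: Q_total=32.00, C_total=4.00, V=8.00; Q4=16.00, Q5=16.00; dissipated=2.000
Op 4: CLOSE 5-4: Q_total=32.00, C_total=4.00, V=8.00; Q5=16.00, Q4=16.00; dissipated=0.000
Op 5: CLOSE 3-1: Q_total=12.00, C_total=9.00, V=1.33; Q3=8.00, Q1=4.00; dissipated=4.000
Total dissipated: 76.833 μJ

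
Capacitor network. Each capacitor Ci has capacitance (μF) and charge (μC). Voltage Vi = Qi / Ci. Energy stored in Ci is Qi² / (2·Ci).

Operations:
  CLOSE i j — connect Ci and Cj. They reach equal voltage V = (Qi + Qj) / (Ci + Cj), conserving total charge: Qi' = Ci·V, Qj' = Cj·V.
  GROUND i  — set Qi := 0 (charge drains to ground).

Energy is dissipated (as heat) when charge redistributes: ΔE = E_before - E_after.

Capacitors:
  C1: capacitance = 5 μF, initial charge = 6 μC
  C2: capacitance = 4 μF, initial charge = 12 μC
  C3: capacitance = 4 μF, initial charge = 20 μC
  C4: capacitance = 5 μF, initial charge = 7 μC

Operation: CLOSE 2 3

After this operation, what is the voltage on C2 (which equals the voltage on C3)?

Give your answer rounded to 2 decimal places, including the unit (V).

Answer: 4.00 V

Derivation:
Initial: C1(5μF, Q=6μC, V=1.20V), C2(4μF, Q=12μC, V=3.00V), C3(4μF, Q=20μC, V=5.00V), C4(5μF, Q=7μC, V=1.40V)
Op 1: CLOSE 2-3: Q_total=32.00, C_total=8.00, V=4.00; Q2=16.00, Q3=16.00; dissipated=4.000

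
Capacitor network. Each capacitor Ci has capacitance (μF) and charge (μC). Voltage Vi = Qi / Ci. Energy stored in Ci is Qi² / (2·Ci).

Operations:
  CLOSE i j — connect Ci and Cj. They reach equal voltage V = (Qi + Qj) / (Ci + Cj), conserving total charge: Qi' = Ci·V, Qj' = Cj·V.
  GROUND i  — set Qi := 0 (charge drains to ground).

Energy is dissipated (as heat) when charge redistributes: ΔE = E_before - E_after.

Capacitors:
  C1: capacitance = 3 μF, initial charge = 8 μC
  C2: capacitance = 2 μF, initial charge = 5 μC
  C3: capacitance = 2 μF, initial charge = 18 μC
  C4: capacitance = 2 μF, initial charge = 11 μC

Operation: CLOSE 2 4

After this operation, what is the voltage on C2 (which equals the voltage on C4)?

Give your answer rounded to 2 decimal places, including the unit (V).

Initial: C1(3μF, Q=8μC, V=2.67V), C2(2μF, Q=5μC, V=2.50V), C3(2μF, Q=18μC, V=9.00V), C4(2μF, Q=11μC, V=5.50V)
Op 1: CLOSE 2-4: Q_total=16.00, C_total=4.00, V=4.00; Q2=8.00, Q4=8.00; dissipated=4.500

Answer: 4.00 V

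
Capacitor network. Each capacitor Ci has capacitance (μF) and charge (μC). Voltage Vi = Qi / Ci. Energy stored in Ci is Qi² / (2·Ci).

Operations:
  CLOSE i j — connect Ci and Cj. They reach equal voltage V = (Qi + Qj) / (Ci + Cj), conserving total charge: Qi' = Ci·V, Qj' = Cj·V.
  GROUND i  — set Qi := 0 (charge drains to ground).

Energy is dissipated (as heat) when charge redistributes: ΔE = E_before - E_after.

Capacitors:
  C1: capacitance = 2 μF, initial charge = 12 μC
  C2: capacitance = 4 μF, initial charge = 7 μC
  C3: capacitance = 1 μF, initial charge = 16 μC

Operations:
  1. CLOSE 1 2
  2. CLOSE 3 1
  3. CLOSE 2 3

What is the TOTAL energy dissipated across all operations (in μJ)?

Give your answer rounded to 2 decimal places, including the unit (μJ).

Answer: 74.26 μJ

Derivation:
Initial: C1(2μF, Q=12μC, V=6.00V), C2(4μF, Q=7μC, V=1.75V), C3(1μF, Q=16μC, V=16.00V)
Op 1: CLOSE 1-2: Q_total=19.00, C_total=6.00, V=3.17; Q1=6.33, Q2=12.67; dissipated=12.042
Op 2: CLOSE 3-1: Q_total=22.33, C_total=3.00, V=7.44; Q3=7.44, Q1=14.89; dissipated=54.898
Op 3: CLOSE 2-3: Q_total=20.11, C_total=5.00, V=4.02; Q2=16.09, Q3=4.02; dissipated=7.320
Total dissipated: 74.260 μJ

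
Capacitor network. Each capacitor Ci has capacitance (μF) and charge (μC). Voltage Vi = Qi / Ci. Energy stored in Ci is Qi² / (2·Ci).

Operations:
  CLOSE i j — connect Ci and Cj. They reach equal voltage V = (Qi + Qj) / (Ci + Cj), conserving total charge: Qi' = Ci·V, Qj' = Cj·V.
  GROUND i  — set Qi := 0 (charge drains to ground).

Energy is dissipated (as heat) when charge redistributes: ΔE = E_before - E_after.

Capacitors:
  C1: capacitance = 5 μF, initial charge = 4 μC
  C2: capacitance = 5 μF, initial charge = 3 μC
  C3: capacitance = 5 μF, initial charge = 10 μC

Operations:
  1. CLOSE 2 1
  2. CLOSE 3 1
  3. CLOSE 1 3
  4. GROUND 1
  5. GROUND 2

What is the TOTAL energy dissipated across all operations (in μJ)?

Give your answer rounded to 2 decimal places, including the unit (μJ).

Answer: 7.94 μJ

Derivation:
Initial: C1(5μF, Q=4μC, V=0.80V), C2(5μF, Q=3μC, V=0.60V), C3(5μF, Q=10μC, V=2.00V)
Op 1: CLOSE 2-1: Q_total=7.00, C_total=10.00, V=0.70; Q2=3.50, Q1=3.50; dissipated=0.050
Op 2: CLOSE 3-1: Q_total=13.50, C_total=10.00, V=1.35; Q3=6.75, Q1=6.75; dissipated=2.112
Op 3: CLOSE 1-3: Q_total=13.50, C_total=10.00, V=1.35; Q1=6.75, Q3=6.75; dissipated=0.000
Op 4: GROUND 1: Q1=0; energy lost=4.556
Op 5: GROUND 2: Q2=0; energy lost=1.225
Total dissipated: 7.944 μJ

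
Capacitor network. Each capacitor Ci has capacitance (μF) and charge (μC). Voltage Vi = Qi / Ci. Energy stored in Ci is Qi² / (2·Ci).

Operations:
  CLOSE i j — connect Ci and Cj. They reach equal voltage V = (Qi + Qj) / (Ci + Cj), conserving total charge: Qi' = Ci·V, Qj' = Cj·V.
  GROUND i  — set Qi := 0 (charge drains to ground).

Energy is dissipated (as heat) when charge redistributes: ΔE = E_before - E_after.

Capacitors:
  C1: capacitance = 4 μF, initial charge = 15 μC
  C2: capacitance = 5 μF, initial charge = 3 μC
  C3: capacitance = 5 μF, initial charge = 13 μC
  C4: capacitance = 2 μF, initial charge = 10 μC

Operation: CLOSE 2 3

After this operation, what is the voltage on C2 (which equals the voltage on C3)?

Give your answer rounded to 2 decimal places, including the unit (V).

Initial: C1(4μF, Q=15μC, V=3.75V), C2(5μF, Q=3μC, V=0.60V), C3(5μF, Q=13μC, V=2.60V), C4(2μF, Q=10μC, V=5.00V)
Op 1: CLOSE 2-3: Q_total=16.00, C_total=10.00, V=1.60; Q2=8.00, Q3=8.00; dissipated=5.000

Answer: 1.60 V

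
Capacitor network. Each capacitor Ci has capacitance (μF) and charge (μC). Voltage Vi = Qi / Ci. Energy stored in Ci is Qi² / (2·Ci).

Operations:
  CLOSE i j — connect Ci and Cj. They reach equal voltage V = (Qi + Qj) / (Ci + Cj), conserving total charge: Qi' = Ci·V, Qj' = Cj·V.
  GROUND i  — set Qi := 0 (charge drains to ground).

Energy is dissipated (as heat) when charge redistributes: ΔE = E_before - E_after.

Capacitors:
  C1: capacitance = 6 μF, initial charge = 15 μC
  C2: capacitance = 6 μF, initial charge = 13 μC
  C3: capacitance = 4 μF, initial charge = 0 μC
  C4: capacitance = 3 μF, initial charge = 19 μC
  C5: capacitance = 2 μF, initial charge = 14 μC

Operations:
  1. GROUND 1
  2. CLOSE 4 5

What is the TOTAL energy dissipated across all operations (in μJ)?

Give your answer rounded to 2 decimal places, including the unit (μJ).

Answer: 19.02 μJ

Derivation:
Initial: C1(6μF, Q=15μC, V=2.50V), C2(6μF, Q=13μC, V=2.17V), C3(4μF, Q=0μC, V=0.00V), C4(3μF, Q=19μC, V=6.33V), C5(2μF, Q=14μC, V=7.00V)
Op 1: GROUND 1: Q1=0; energy lost=18.750
Op 2: CLOSE 4-5: Q_total=33.00, C_total=5.00, V=6.60; Q4=19.80, Q5=13.20; dissipated=0.267
Total dissipated: 19.017 μJ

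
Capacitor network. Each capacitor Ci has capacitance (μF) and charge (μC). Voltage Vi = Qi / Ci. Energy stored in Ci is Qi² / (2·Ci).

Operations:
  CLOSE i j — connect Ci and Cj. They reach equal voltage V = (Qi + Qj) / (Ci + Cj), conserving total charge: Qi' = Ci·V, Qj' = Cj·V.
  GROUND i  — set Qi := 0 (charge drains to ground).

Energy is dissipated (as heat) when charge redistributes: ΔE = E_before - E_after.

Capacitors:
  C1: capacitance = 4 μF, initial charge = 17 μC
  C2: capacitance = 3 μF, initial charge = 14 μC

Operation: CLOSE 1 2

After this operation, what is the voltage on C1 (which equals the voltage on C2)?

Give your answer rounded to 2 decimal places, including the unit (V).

Answer: 4.43 V

Derivation:
Initial: C1(4μF, Q=17μC, V=4.25V), C2(3μF, Q=14μC, V=4.67V)
Op 1: CLOSE 1-2: Q_total=31.00, C_total=7.00, V=4.43; Q1=17.71, Q2=13.29; dissipated=0.149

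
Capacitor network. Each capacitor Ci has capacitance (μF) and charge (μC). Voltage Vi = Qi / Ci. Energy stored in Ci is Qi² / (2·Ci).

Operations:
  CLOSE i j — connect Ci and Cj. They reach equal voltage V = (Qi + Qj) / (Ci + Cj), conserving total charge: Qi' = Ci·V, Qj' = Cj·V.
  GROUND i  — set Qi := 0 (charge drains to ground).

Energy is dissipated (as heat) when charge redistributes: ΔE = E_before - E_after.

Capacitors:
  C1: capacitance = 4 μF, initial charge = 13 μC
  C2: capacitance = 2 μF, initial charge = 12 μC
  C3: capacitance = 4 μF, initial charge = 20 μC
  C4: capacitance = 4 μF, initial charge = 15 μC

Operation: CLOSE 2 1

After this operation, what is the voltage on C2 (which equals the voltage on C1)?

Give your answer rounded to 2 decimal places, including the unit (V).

Initial: C1(4μF, Q=13μC, V=3.25V), C2(2μF, Q=12μC, V=6.00V), C3(4μF, Q=20μC, V=5.00V), C4(4μF, Q=15μC, V=3.75V)
Op 1: CLOSE 2-1: Q_total=25.00, C_total=6.00, V=4.17; Q2=8.33, Q1=16.67; dissipated=5.042

Answer: 4.17 V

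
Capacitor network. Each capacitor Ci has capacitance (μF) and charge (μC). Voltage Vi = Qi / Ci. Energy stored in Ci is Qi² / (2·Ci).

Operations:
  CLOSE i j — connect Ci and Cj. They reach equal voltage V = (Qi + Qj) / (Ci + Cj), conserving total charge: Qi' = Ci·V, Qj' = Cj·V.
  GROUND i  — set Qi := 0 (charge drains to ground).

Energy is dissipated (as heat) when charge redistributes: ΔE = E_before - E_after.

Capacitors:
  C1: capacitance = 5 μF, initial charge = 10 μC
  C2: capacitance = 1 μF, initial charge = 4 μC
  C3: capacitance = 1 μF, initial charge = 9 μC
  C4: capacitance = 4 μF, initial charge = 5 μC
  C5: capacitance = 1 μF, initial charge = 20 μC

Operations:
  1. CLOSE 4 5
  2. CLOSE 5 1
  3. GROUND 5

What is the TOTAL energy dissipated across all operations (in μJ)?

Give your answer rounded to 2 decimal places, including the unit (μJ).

Initial: C1(5μF, Q=10μC, V=2.00V), C2(1μF, Q=4μC, V=4.00V), C3(1μF, Q=9μC, V=9.00V), C4(4μF, Q=5μC, V=1.25V), C5(1μF, Q=20μC, V=20.00V)
Op 1: CLOSE 4-5: Q_total=25.00, C_total=5.00, V=5.00; Q4=20.00, Q5=5.00; dissipated=140.625
Op 2: CLOSE 5-1: Q_total=15.00, C_total=6.00, V=2.50; Q5=2.50, Q1=12.50; dissipated=3.750
Op 3: GROUND 5: Q5=0; energy lost=3.125
Total dissipated: 147.500 μJ

Answer: 147.50 μJ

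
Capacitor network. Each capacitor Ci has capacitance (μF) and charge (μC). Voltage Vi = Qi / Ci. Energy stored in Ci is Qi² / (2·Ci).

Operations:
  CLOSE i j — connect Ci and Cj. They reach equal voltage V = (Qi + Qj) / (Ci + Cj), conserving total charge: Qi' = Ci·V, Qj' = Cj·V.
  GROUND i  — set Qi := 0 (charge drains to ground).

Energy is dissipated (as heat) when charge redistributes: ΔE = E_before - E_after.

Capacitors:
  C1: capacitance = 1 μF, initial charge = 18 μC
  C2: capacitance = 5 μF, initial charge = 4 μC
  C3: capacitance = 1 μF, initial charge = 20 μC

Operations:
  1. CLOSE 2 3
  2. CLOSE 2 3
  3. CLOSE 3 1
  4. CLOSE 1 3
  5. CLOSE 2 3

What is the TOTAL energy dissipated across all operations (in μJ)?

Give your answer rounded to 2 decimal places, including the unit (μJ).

Answer: 223.02 μJ

Derivation:
Initial: C1(1μF, Q=18μC, V=18.00V), C2(5μF, Q=4μC, V=0.80V), C3(1μF, Q=20μC, V=20.00V)
Op 1: CLOSE 2-3: Q_total=24.00, C_total=6.00, V=4.00; Q2=20.00, Q3=4.00; dissipated=153.600
Op 2: CLOSE 2-3: Q_total=24.00, C_total=6.00, V=4.00; Q2=20.00, Q3=4.00; dissipated=0.000
Op 3: CLOSE 3-1: Q_total=22.00, C_total=2.00, V=11.00; Q3=11.00, Q1=11.00; dissipated=49.000
Op 4: CLOSE 1-3: Q_total=22.00, C_total=2.00, V=11.00; Q1=11.00, Q3=11.00; dissipated=0.000
Op 5: CLOSE 2-3: Q_total=31.00, C_total=6.00, V=5.17; Q2=25.83, Q3=5.17; dissipated=20.417
Total dissipated: 223.017 μJ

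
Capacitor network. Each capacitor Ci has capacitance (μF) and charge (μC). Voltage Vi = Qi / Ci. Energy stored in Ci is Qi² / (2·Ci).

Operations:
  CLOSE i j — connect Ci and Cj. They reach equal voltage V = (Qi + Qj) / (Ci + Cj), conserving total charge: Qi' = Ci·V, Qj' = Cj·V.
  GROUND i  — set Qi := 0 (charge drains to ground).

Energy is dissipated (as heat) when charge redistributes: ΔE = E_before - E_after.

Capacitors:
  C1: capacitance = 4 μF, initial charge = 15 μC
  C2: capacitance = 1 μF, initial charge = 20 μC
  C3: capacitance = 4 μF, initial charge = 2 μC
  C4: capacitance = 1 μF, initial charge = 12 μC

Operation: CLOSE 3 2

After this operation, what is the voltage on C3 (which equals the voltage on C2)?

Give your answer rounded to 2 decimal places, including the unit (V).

Initial: C1(4μF, Q=15μC, V=3.75V), C2(1μF, Q=20μC, V=20.00V), C3(4μF, Q=2μC, V=0.50V), C4(1μF, Q=12μC, V=12.00V)
Op 1: CLOSE 3-2: Q_total=22.00, C_total=5.00, V=4.40; Q3=17.60, Q2=4.40; dissipated=152.100

Answer: 4.40 V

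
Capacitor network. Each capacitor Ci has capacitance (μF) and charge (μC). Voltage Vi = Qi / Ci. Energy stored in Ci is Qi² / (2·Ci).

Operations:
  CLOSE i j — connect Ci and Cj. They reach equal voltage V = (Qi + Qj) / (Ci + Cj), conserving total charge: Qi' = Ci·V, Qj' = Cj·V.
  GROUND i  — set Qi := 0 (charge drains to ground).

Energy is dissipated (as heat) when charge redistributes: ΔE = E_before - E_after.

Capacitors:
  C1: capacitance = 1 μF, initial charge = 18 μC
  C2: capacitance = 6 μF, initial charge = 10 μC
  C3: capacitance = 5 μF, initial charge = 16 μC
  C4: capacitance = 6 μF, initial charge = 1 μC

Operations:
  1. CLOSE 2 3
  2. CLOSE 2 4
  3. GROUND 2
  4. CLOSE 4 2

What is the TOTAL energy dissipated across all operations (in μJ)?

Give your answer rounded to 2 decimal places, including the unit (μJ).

Answer: 17.65 μJ

Derivation:
Initial: C1(1μF, Q=18μC, V=18.00V), C2(6μF, Q=10μC, V=1.67V), C3(5μF, Q=16μC, V=3.20V), C4(6μF, Q=1μC, V=0.17V)
Op 1: CLOSE 2-3: Q_total=26.00, C_total=11.00, V=2.36; Q2=14.18, Q3=11.82; dissipated=3.206
Op 2: CLOSE 2-4: Q_total=15.18, C_total=12.00, V=1.27; Q2=7.59, Q4=7.59; dissipated=7.240
Op 3: GROUND 2: Q2=0; energy lost=4.802
Op 4: CLOSE 4-2: Q_total=7.59, C_total=12.00, V=0.63; Q4=3.80, Q2=3.80; dissipated=2.401
Total dissipated: 17.649 μJ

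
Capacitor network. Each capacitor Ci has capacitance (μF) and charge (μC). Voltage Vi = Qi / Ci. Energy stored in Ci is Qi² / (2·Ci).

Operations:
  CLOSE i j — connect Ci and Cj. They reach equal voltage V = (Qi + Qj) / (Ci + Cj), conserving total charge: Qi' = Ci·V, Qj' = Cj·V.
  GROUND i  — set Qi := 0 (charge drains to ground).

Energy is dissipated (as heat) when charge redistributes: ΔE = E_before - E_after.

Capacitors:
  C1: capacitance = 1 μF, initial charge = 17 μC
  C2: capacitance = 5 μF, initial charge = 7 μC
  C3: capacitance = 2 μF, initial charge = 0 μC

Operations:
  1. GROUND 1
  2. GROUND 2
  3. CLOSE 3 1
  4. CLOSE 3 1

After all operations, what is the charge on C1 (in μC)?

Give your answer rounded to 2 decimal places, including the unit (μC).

Answer: 0.00 μC

Derivation:
Initial: C1(1μF, Q=17μC, V=17.00V), C2(5μF, Q=7μC, V=1.40V), C3(2μF, Q=0μC, V=0.00V)
Op 1: GROUND 1: Q1=0; energy lost=144.500
Op 2: GROUND 2: Q2=0; energy lost=4.900
Op 3: CLOSE 3-1: Q_total=0.00, C_total=3.00, V=0.00; Q3=0.00, Q1=0.00; dissipated=0.000
Op 4: CLOSE 3-1: Q_total=0.00, C_total=3.00, V=0.00; Q3=0.00, Q1=0.00; dissipated=0.000
Final charges: Q1=0.00, Q2=0.00, Q3=0.00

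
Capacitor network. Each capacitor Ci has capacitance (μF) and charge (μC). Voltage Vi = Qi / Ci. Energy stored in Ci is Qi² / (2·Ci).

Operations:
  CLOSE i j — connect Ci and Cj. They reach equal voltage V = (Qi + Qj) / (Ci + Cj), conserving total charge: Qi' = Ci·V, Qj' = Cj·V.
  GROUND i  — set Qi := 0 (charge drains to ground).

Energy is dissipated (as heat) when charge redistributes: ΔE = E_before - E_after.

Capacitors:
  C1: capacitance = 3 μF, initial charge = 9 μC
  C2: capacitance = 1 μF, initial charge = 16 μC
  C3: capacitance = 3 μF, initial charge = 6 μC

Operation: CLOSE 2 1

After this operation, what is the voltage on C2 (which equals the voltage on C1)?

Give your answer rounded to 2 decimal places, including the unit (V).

Answer: 6.25 V

Derivation:
Initial: C1(3μF, Q=9μC, V=3.00V), C2(1μF, Q=16μC, V=16.00V), C3(3μF, Q=6μC, V=2.00V)
Op 1: CLOSE 2-1: Q_total=25.00, C_total=4.00, V=6.25; Q2=6.25, Q1=18.75; dissipated=63.375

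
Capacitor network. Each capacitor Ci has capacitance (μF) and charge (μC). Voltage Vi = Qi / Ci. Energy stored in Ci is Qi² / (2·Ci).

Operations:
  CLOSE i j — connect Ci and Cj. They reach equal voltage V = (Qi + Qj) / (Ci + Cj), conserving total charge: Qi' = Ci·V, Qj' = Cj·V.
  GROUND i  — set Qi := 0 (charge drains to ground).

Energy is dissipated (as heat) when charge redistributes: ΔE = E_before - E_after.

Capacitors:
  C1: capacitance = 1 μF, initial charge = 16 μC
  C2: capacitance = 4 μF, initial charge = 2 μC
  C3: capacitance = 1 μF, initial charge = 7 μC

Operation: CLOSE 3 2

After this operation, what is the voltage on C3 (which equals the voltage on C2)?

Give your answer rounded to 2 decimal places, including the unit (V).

Answer: 1.80 V

Derivation:
Initial: C1(1μF, Q=16μC, V=16.00V), C2(4μF, Q=2μC, V=0.50V), C3(1μF, Q=7μC, V=7.00V)
Op 1: CLOSE 3-2: Q_total=9.00, C_total=5.00, V=1.80; Q3=1.80, Q2=7.20; dissipated=16.900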